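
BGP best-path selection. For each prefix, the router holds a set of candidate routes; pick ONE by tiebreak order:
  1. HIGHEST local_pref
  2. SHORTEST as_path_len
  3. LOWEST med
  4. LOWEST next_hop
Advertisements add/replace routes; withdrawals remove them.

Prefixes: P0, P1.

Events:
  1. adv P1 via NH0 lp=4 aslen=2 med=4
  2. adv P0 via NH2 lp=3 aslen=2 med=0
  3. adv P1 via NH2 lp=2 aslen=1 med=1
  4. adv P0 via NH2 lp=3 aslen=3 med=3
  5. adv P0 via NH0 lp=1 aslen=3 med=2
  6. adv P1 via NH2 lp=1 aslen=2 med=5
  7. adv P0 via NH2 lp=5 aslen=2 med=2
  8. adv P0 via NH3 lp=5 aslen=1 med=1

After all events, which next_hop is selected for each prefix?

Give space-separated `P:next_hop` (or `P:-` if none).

Answer: P0:NH3 P1:NH0

Derivation:
Op 1: best P0=- P1=NH0
Op 2: best P0=NH2 P1=NH0
Op 3: best P0=NH2 P1=NH0
Op 4: best P0=NH2 P1=NH0
Op 5: best P0=NH2 P1=NH0
Op 6: best P0=NH2 P1=NH0
Op 7: best P0=NH2 P1=NH0
Op 8: best P0=NH3 P1=NH0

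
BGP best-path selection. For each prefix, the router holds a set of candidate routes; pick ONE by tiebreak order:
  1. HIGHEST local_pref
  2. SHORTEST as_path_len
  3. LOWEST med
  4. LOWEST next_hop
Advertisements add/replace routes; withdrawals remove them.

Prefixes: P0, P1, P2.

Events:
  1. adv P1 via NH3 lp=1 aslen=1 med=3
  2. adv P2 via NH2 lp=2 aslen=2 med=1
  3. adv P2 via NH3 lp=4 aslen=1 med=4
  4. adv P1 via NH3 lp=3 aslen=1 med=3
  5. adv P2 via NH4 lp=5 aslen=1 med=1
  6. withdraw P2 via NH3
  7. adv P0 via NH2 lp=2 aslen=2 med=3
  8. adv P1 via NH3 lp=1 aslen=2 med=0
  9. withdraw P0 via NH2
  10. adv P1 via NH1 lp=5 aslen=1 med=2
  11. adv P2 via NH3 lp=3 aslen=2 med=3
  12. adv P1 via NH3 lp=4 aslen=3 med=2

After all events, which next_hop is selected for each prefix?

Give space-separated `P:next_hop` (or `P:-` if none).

Op 1: best P0=- P1=NH3 P2=-
Op 2: best P0=- P1=NH3 P2=NH2
Op 3: best P0=- P1=NH3 P2=NH3
Op 4: best P0=- P1=NH3 P2=NH3
Op 5: best P0=- P1=NH3 P2=NH4
Op 6: best P0=- P1=NH3 P2=NH4
Op 7: best P0=NH2 P1=NH3 P2=NH4
Op 8: best P0=NH2 P1=NH3 P2=NH4
Op 9: best P0=- P1=NH3 P2=NH4
Op 10: best P0=- P1=NH1 P2=NH4
Op 11: best P0=- P1=NH1 P2=NH4
Op 12: best P0=- P1=NH1 P2=NH4

Answer: P0:- P1:NH1 P2:NH4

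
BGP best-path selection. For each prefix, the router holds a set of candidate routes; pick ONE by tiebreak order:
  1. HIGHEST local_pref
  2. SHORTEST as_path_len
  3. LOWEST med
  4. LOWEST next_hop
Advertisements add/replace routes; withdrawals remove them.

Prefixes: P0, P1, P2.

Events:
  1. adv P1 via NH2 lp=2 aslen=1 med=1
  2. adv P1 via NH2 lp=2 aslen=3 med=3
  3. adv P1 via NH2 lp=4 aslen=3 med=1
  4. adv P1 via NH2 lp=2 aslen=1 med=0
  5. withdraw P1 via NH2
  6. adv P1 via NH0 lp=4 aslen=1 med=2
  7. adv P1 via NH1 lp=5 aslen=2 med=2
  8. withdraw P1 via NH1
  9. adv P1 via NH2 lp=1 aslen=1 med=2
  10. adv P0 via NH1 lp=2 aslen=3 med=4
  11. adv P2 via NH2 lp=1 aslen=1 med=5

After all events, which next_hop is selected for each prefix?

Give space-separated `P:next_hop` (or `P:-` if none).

Answer: P0:NH1 P1:NH0 P2:NH2

Derivation:
Op 1: best P0=- P1=NH2 P2=-
Op 2: best P0=- P1=NH2 P2=-
Op 3: best P0=- P1=NH2 P2=-
Op 4: best P0=- P1=NH2 P2=-
Op 5: best P0=- P1=- P2=-
Op 6: best P0=- P1=NH0 P2=-
Op 7: best P0=- P1=NH1 P2=-
Op 8: best P0=- P1=NH0 P2=-
Op 9: best P0=- P1=NH0 P2=-
Op 10: best P0=NH1 P1=NH0 P2=-
Op 11: best P0=NH1 P1=NH0 P2=NH2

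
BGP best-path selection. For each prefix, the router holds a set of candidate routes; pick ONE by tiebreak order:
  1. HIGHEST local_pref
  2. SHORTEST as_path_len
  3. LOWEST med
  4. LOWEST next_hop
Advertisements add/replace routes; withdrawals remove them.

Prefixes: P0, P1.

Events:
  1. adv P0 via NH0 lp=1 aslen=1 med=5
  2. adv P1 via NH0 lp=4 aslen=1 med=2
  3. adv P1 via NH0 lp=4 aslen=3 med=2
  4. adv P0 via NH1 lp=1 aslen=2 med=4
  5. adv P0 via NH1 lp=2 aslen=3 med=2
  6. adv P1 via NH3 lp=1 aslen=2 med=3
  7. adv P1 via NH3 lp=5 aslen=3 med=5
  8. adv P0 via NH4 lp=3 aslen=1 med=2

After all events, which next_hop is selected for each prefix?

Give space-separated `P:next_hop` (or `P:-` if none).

Op 1: best P0=NH0 P1=-
Op 2: best P0=NH0 P1=NH0
Op 3: best P0=NH0 P1=NH0
Op 4: best P0=NH0 P1=NH0
Op 5: best P0=NH1 P1=NH0
Op 6: best P0=NH1 P1=NH0
Op 7: best P0=NH1 P1=NH3
Op 8: best P0=NH4 P1=NH3

Answer: P0:NH4 P1:NH3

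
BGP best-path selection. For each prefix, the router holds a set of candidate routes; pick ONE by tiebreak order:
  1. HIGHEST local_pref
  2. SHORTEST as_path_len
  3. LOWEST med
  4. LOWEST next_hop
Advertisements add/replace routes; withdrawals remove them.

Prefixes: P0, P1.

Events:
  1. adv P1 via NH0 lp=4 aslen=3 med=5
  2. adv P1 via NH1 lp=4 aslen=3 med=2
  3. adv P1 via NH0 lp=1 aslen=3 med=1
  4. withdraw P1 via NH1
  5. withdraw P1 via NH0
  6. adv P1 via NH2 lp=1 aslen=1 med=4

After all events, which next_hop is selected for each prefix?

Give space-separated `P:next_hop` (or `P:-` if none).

Answer: P0:- P1:NH2

Derivation:
Op 1: best P0=- P1=NH0
Op 2: best P0=- P1=NH1
Op 3: best P0=- P1=NH1
Op 4: best P0=- P1=NH0
Op 5: best P0=- P1=-
Op 6: best P0=- P1=NH2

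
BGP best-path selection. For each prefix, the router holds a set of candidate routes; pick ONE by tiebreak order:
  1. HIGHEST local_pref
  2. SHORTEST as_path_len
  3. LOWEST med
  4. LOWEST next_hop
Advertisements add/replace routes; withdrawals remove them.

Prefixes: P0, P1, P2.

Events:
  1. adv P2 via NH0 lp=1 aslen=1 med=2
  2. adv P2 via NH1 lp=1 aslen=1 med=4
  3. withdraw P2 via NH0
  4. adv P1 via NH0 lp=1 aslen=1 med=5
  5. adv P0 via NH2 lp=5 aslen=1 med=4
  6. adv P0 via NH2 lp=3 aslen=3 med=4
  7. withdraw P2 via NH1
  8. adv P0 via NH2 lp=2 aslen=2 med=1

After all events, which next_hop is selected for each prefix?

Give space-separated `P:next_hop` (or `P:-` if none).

Answer: P0:NH2 P1:NH0 P2:-

Derivation:
Op 1: best P0=- P1=- P2=NH0
Op 2: best P0=- P1=- P2=NH0
Op 3: best P0=- P1=- P2=NH1
Op 4: best P0=- P1=NH0 P2=NH1
Op 5: best P0=NH2 P1=NH0 P2=NH1
Op 6: best P0=NH2 P1=NH0 P2=NH1
Op 7: best P0=NH2 P1=NH0 P2=-
Op 8: best P0=NH2 P1=NH0 P2=-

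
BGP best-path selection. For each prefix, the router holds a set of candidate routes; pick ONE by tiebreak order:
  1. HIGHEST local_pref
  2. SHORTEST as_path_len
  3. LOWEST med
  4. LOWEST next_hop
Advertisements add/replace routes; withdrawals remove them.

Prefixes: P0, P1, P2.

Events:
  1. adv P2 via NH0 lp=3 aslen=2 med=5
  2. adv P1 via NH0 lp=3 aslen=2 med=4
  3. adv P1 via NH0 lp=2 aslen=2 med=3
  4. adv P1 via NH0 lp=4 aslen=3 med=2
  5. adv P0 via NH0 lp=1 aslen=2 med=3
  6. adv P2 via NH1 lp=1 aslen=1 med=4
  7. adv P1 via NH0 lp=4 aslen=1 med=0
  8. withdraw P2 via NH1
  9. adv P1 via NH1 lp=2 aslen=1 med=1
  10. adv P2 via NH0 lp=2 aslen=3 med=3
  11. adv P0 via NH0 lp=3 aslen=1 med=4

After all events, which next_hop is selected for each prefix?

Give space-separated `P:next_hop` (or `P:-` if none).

Op 1: best P0=- P1=- P2=NH0
Op 2: best P0=- P1=NH0 P2=NH0
Op 3: best P0=- P1=NH0 P2=NH0
Op 4: best P0=- P1=NH0 P2=NH0
Op 5: best P0=NH0 P1=NH0 P2=NH0
Op 6: best P0=NH0 P1=NH0 P2=NH0
Op 7: best P0=NH0 P1=NH0 P2=NH0
Op 8: best P0=NH0 P1=NH0 P2=NH0
Op 9: best P0=NH0 P1=NH0 P2=NH0
Op 10: best P0=NH0 P1=NH0 P2=NH0
Op 11: best P0=NH0 P1=NH0 P2=NH0

Answer: P0:NH0 P1:NH0 P2:NH0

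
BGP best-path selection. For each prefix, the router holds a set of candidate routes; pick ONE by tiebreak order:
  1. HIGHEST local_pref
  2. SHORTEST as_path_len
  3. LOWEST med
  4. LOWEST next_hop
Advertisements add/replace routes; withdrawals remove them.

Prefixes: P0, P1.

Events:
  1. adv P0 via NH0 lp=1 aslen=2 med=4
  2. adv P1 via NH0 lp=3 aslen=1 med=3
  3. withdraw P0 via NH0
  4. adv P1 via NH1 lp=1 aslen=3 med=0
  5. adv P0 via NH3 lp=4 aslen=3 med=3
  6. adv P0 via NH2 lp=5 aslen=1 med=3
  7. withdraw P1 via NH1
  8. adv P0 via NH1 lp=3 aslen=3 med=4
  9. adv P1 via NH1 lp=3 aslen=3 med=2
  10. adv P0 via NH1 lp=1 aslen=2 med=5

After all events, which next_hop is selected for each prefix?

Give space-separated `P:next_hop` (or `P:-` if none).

Answer: P0:NH2 P1:NH0

Derivation:
Op 1: best P0=NH0 P1=-
Op 2: best P0=NH0 P1=NH0
Op 3: best P0=- P1=NH0
Op 4: best P0=- P1=NH0
Op 5: best P0=NH3 P1=NH0
Op 6: best P0=NH2 P1=NH0
Op 7: best P0=NH2 P1=NH0
Op 8: best P0=NH2 P1=NH0
Op 9: best P0=NH2 P1=NH0
Op 10: best P0=NH2 P1=NH0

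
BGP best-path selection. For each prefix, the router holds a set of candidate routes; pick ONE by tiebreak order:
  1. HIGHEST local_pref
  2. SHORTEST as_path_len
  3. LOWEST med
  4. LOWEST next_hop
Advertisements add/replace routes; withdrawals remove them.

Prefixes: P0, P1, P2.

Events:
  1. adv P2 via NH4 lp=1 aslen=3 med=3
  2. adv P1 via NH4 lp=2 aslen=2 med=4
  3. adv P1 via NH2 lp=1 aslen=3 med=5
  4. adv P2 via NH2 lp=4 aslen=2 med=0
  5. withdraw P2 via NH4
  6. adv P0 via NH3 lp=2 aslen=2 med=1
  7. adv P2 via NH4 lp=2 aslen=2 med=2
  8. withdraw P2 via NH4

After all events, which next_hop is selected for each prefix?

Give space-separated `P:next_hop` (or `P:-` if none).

Op 1: best P0=- P1=- P2=NH4
Op 2: best P0=- P1=NH4 P2=NH4
Op 3: best P0=- P1=NH4 P2=NH4
Op 4: best P0=- P1=NH4 P2=NH2
Op 5: best P0=- P1=NH4 P2=NH2
Op 6: best P0=NH3 P1=NH4 P2=NH2
Op 7: best P0=NH3 P1=NH4 P2=NH2
Op 8: best P0=NH3 P1=NH4 P2=NH2

Answer: P0:NH3 P1:NH4 P2:NH2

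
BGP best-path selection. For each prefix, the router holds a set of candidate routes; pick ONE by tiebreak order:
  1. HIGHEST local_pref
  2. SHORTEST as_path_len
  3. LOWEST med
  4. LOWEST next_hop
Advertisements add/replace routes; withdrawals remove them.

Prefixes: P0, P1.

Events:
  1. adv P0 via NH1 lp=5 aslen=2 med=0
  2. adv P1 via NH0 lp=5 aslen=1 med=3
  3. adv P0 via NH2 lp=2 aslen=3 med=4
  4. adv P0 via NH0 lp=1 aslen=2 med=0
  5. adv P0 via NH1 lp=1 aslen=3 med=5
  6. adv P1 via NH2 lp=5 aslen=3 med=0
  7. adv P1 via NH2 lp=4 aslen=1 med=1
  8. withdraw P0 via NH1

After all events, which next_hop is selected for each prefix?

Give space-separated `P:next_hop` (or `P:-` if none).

Answer: P0:NH2 P1:NH0

Derivation:
Op 1: best P0=NH1 P1=-
Op 2: best P0=NH1 P1=NH0
Op 3: best P0=NH1 P1=NH0
Op 4: best P0=NH1 P1=NH0
Op 5: best P0=NH2 P1=NH0
Op 6: best P0=NH2 P1=NH0
Op 7: best P0=NH2 P1=NH0
Op 8: best P0=NH2 P1=NH0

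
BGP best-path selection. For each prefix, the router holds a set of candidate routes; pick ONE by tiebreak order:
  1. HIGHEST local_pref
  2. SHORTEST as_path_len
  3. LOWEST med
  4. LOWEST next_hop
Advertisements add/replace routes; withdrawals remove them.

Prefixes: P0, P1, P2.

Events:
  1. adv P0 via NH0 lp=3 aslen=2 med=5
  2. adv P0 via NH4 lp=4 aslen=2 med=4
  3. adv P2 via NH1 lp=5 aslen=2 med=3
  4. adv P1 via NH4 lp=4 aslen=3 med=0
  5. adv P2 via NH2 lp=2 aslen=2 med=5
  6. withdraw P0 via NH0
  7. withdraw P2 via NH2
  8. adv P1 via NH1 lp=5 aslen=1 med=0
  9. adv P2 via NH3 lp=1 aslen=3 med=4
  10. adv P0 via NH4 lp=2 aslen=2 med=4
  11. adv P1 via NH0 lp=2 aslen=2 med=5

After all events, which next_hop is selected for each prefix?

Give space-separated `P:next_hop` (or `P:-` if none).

Op 1: best P0=NH0 P1=- P2=-
Op 2: best P0=NH4 P1=- P2=-
Op 3: best P0=NH4 P1=- P2=NH1
Op 4: best P0=NH4 P1=NH4 P2=NH1
Op 5: best P0=NH4 P1=NH4 P2=NH1
Op 6: best P0=NH4 P1=NH4 P2=NH1
Op 7: best P0=NH4 P1=NH4 P2=NH1
Op 8: best P0=NH4 P1=NH1 P2=NH1
Op 9: best P0=NH4 P1=NH1 P2=NH1
Op 10: best P0=NH4 P1=NH1 P2=NH1
Op 11: best P0=NH4 P1=NH1 P2=NH1

Answer: P0:NH4 P1:NH1 P2:NH1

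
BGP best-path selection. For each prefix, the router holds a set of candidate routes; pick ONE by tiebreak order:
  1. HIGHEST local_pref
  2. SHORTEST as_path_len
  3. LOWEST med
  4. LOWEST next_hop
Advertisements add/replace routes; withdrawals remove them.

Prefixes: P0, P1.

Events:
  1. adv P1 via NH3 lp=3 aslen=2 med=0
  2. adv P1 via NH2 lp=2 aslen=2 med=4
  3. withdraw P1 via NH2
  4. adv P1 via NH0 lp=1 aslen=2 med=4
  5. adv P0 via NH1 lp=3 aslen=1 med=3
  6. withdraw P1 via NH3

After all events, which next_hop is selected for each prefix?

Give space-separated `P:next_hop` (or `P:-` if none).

Op 1: best P0=- P1=NH3
Op 2: best P0=- P1=NH3
Op 3: best P0=- P1=NH3
Op 4: best P0=- P1=NH3
Op 5: best P0=NH1 P1=NH3
Op 6: best P0=NH1 P1=NH0

Answer: P0:NH1 P1:NH0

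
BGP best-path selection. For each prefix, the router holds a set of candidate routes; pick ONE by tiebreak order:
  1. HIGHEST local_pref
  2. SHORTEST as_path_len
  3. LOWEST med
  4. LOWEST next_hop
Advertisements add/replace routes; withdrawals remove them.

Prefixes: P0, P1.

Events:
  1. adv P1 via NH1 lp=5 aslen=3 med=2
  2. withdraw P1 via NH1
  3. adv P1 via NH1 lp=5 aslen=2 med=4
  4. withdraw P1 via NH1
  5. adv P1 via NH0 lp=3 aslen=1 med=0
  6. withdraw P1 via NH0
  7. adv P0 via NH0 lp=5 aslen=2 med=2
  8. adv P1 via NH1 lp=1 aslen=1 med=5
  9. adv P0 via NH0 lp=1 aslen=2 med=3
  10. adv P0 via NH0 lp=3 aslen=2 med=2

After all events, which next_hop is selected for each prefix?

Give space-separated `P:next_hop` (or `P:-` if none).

Op 1: best P0=- P1=NH1
Op 2: best P0=- P1=-
Op 3: best P0=- P1=NH1
Op 4: best P0=- P1=-
Op 5: best P0=- P1=NH0
Op 6: best P0=- P1=-
Op 7: best P0=NH0 P1=-
Op 8: best P0=NH0 P1=NH1
Op 9: best P0=NH0 P1=NH1
Op 10: best P0=NH0 P1=NH1

Answer: P0:NH0 P1:NH1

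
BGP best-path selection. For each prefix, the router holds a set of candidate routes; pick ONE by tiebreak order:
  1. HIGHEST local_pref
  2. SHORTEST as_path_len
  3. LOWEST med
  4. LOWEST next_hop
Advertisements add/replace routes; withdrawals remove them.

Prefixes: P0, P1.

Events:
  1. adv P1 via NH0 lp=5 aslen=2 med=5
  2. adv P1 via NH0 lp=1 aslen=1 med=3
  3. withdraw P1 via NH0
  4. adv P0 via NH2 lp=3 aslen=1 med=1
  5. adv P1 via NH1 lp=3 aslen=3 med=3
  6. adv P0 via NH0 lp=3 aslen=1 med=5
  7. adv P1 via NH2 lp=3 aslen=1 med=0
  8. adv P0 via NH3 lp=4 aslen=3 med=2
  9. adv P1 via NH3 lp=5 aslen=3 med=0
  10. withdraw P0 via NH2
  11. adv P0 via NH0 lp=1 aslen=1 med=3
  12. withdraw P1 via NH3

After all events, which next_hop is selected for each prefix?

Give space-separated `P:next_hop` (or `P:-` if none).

Answer: P0:NH3 P1:NH2

Derivation:
Op 1: best P0=- P1=NH0
Op 2: best P0=- P1=NH0
Op 3: best P0=- P1=-
Op 4: best P0=NH2 P1=-
Op 5: best P0=NH2 P1=NH1
Op 6: best P0=NH2 P1=NH1
Op 7: best P0=NH2 P1=NH2
Op 8: best P0=NH3 P1=NH2
Op 9: best P0=NH3 P1=NH3
Op 10: best P0=NH3 P1=NH3
Op 11: best P0=NH3 P1=NH3
Op 12: best P0=NH3 P1=NH2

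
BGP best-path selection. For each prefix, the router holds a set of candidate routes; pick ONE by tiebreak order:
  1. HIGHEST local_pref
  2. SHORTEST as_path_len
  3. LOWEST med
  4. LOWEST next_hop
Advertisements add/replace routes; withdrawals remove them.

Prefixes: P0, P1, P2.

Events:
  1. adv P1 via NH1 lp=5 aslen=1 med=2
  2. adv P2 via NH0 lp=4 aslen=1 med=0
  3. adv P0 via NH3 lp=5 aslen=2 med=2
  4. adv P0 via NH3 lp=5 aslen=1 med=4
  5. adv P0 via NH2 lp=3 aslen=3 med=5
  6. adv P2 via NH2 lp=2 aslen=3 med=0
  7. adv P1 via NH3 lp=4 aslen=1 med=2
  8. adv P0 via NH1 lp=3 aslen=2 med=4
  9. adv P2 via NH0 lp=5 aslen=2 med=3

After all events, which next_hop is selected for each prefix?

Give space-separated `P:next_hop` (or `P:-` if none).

Op 1: best P0=- P1=NH1 P2=-
Op 2: best P0=- P1=NH1 P2=NH0
Op 3: best P0=NH3 P1=NH1 P2=NH0
Op 4: best P0=NH3 P1=NH1 P2=NH0
Op 5: best P0=NH3 P1=NH1 P2=NH0
Op 6: best P0=NH3 P1=NH1 P2=NH0
Op 7: best P0=NH3 P1=NH1 P2=NH0
Op 8: best P0=NH3 P1=NH1 P2=NH0
Op 9: best P0=NH3 P1=NH1 P2=NH0

Answer: P0:NH3 P1:NH1 P2:NH0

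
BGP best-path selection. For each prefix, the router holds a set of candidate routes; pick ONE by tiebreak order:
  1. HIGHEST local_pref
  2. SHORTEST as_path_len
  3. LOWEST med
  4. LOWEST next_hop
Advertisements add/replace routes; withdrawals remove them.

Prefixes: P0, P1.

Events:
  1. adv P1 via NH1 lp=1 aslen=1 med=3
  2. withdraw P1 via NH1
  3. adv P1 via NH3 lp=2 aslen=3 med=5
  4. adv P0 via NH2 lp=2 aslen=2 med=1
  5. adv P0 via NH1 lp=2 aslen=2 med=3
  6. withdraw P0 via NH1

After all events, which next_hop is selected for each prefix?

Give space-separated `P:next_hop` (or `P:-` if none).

Op 1: best P0=- P1=NH1
Op 2: best P0=- P1=-
Op 3: best P0=- P1=NH3
Op 4: best P0=NH2 P1=NH3
Op 5: best P0=NH2 P1=NH3
Op 6: best P0=NH2 P1=NH3

Answer: P0:NH2 P1:NH3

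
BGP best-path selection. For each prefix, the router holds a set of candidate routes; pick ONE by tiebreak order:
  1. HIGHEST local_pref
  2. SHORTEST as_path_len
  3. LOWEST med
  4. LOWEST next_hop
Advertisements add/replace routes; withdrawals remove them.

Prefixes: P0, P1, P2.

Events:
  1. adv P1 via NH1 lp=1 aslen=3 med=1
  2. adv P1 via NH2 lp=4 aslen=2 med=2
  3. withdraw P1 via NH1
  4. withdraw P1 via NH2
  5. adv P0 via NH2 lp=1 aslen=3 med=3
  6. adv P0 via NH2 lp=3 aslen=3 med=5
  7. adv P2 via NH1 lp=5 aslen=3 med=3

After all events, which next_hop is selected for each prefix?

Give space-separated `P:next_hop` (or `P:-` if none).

Answer: P0:NH2 P1:- P2:NH1

Derivation:
Op 1: best P0=- P1=NH1 P2=-
Op 2: best P0=- P1=NH2 P2=-
Op 3: best P0=- P1=NH2 P2=-
Op 4: best P0=- P1=- P2=-
Op 5: best P0=NH2 P1=- P2=-
Op 6: best P0=NH2 P1=- P2=-
Op 7: best P0=NH2 P1=- P2=NH1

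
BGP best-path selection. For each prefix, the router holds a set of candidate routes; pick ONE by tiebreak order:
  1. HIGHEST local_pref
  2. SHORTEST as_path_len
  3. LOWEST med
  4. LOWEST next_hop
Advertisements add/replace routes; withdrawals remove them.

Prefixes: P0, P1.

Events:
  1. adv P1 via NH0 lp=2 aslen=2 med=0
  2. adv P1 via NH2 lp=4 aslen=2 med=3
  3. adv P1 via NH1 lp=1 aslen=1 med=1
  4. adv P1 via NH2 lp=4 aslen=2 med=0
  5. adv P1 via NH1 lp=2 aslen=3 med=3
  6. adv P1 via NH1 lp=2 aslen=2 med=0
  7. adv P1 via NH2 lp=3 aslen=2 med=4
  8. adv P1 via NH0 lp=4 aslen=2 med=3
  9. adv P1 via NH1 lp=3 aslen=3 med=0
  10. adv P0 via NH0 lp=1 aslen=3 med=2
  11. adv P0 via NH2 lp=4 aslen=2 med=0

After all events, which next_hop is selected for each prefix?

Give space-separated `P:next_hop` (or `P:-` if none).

Answer: P0:NH2 P1:NH0

Derivation:
Op 1: best P0=- P1=NH0
Op 2: best P0=- P1=NH2
Op 3: best P0=- P1=NH2
Op 4: best P0=- P1=NH2
Op 5: best P0=- P1=NH2
Op 6: best P0=- P1=NH2
Op 7: best P0=- P1=NH2
Op 8: best P0=- P1=NH0
Op 9: best P0=- P1=NH0
Op 10: best P0=NH0 P1=NH0
Op 11: best P0=NH2 P1=NH0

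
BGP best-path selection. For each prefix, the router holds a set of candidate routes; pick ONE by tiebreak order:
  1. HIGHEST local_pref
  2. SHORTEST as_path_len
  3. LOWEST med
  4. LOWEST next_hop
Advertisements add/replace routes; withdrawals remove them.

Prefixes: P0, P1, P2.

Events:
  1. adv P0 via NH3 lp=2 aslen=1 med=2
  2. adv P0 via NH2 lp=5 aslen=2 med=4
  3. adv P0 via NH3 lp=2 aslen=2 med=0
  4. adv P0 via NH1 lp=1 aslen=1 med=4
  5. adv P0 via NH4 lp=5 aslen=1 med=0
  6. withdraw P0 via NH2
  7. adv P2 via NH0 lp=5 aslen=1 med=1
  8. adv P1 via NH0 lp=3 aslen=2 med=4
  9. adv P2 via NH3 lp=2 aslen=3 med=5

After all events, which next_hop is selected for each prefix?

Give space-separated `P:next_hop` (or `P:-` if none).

Answer: P0:NH4 P1:NH0 P2:NH0

Derivation:
Op 1: best P0=NH3 P1=- P2=-
Op 2: best P0=NH2 P1=- P2=-
Op 3: best P0=NH2 P1=- P2=-
Op 4: best P0=NH2 P1=- P2=-
Op 5: best P0=NH4 P1=- P2=-
Op 6: best P0=NH4 P1=- P2=-
Op 7: best P0=NH4 P1=- P2=NH0
Op 8: best P0=NH4 P1=NH0 P2=NH0
Op 9: best P0=NH4 P1=NH0 P2=NH0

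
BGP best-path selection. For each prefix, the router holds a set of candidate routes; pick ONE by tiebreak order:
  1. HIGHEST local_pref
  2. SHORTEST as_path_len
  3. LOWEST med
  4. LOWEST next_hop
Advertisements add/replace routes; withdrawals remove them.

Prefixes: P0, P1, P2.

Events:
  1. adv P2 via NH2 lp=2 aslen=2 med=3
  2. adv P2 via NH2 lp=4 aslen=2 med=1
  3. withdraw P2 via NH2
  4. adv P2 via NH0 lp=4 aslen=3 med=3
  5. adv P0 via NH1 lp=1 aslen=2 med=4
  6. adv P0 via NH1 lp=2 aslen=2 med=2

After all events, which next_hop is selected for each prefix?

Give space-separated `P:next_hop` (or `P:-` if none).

Answer: P0:NH1 P1:- P2:NH0

Derivation:
Op 1: best P0=- P1=- P2=NH2
Op 2: best P0=- P1=- P2=NH2
Op 3: best P0=- P1=- P2=-
Op 4: best P0=- P1=- P2=NH0
Op 5: best P0=NH1 P1=- P2=NH0
Op 6: best P0=NH1 P1=- P2=NH0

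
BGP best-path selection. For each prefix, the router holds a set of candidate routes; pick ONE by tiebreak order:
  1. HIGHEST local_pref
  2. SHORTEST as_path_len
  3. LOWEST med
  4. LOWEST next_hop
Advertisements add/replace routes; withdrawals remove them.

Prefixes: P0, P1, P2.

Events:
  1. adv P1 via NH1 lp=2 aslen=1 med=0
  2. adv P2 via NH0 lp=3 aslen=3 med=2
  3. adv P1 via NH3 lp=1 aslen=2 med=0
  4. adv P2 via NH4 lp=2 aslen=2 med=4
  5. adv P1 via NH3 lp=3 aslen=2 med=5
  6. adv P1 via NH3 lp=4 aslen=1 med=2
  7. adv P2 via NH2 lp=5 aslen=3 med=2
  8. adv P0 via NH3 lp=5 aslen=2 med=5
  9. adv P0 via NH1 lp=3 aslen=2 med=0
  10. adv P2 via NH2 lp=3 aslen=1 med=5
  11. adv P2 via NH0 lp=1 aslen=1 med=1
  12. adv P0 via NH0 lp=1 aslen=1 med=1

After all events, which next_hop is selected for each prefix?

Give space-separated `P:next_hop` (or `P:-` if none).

Op 1: best P0=- P1=NH1 P2=-
Op 2: best P0=- P1=NH1 P2=NH0
Op 3: best P0=- P1=NH1 P2=NH0
Op 4: best P0=- P1=NH1 P2=NH0
Op 5: best P0=- P1=NH3 P2=NH0
Op 6: best P0=- P1=NH3 P2=NH0
Op 7: best P0=- P1=NH3 P2=NH2
Op 8: best P0=NH3 P1=NH3 P2=NH2
Op 9: best P0=NH3 P1=NH3 P2=NH2
Op 10: best P0=NH3 P1=NH3 P2=NH2
Op 11: best P0=NH3 P1=NH3 P2=NH2
Op 12: best P0=NH3 P1=NH3 P2=NH2

Answer: P0:NH3 P1:NH3 P2:NH2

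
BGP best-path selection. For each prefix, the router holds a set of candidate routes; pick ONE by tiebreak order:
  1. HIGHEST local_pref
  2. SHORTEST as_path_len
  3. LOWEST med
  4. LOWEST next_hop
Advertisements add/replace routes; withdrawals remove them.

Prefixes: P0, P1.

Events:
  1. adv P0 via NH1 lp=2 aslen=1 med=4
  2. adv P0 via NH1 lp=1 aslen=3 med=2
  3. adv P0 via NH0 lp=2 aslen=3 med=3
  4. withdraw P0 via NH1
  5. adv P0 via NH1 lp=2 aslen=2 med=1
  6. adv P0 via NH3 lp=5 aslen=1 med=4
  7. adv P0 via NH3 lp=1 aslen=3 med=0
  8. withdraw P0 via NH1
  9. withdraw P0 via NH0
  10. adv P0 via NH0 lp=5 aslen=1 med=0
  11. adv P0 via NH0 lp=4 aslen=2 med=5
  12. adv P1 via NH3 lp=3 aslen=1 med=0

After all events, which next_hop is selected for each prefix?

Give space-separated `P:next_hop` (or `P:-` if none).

Op 1: best P0=NH1 P1=-
Op 2: best P0=NH1 P1=-
Op 3: best P0=NH0 P1=-
Op 4: best P0=NH0 P1=-
Op 5: best P0=NH1 P1=-
Op 6: best P0=NH3 P1=-
Op 7: best P0=NH1 P1=-
Op 8: best P0=NH0 P1=-
Op 9: best P0=NH3 P1=-
Op 10: best P0=NH0 P1=-
Op 11: best P0=NH0 P1=-
Op 12: best P0=NH0 P1=NH3

Answer: P0:NH0 P1:NH3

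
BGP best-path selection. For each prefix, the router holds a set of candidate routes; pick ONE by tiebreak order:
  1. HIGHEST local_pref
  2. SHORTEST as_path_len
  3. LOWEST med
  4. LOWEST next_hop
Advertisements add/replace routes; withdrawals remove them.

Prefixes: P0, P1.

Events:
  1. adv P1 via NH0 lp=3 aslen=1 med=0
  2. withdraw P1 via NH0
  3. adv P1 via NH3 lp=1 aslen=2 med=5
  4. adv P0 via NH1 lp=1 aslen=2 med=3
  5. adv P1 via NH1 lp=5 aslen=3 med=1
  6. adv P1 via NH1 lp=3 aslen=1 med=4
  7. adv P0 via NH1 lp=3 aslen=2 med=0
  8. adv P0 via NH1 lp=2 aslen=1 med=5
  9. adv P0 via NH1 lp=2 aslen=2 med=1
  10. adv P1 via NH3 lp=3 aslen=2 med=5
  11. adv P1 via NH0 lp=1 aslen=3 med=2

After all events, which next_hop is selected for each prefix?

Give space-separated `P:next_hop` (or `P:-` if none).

Op 1: best P0=- P1=NH0
Op 2: best P0=- P1=-
Op 3: best P0=- P1=NH3
Op 4: best P0=NH1 P1=NH3
Op 5: best P0=NH1 P1=NH1
Op 6: best P0=NH1 P1=NH1
Op 7: best P0=NH1 P1=NH1
Op 8: best P0=NH1 P1=NH1
Op 9: best P0=NH1 P1=NH1
Op 10: best P0=NH1 P1=NH1
Op 11: best P0=NH1 P1=NH1

Answer: P0:NH1 P1:NH1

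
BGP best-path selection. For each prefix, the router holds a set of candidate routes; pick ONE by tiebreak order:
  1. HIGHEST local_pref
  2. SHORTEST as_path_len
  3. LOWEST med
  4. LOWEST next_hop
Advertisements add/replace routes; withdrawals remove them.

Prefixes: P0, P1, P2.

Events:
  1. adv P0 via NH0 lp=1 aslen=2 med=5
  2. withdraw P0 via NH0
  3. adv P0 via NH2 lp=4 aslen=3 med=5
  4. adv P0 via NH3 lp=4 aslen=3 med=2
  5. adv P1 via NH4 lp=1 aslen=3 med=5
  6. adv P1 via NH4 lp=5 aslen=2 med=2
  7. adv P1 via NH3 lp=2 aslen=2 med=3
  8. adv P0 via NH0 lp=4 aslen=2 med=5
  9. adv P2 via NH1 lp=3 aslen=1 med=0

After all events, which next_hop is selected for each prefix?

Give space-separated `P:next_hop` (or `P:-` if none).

Answer: P0:NH0 P1:NH4 P2:NH1

Derivation:
Op 1: best P0=NH0 P1=- P2=-
Op 2: best P0=- P1=- P2=-
Op 3: best P0=NH2 P1=- P2=-
Op 4: best P0=NH3 P1=- P2=-
Op 5: best P0=NH3 P1=NH4 P2=-
Op 6: best P0=NH3 P1=NH4 P2=-
Op 7: best P0=NH3 P1=NH4 P2=-
Op 8: best P0=NH0 P1=NH4 P2=-
Op 9: best P0=NH0 P1=NH4 P2=NH1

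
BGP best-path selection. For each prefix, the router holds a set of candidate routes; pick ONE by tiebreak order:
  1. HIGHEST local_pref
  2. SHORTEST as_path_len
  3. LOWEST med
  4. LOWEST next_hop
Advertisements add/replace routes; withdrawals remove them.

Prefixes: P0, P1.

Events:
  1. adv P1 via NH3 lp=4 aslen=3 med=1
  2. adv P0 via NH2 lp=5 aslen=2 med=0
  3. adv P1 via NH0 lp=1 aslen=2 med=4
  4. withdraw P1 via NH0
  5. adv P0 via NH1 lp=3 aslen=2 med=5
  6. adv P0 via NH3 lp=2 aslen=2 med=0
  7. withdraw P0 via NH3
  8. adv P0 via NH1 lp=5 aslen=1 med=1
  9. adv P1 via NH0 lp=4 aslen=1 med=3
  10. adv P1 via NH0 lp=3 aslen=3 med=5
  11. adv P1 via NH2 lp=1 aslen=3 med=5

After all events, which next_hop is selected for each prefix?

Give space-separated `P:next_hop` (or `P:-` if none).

Op 1: best P0=- P1=NH3
Op 2: best P0=NH2 P1=NH3
Op 3: best P0=NH2 P1=NH3
Op 4: best P0=NH2 P1=NH3
Op 5: best P0=NH2 P1=NH3
Op 6: best P0=NH2 P1=NH3
Op 7: best P0=NH2 P1=NH3
Op 8: best P0=NH1 P1=NH3
Op 9: best P0=NH1 P1=NH0
Op 10: best P0=NH1 P1=NH3
Op 11: best P0=NH1 P1=NH3

Answer: P0:NH1 P1:NH3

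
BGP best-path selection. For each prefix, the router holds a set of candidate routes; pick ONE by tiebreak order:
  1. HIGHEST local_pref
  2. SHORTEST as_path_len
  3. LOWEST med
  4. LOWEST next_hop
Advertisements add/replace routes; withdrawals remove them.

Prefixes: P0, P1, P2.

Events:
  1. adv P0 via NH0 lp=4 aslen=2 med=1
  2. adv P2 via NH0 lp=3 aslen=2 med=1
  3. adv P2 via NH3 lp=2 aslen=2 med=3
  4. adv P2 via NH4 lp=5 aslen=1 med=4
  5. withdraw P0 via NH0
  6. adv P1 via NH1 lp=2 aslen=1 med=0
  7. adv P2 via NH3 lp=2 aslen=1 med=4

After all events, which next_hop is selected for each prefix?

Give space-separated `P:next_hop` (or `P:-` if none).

Op 1: best P0=NH0 P1=- P2=-
Op 2: best P0=NH0 P1=- P2=NH0
Op 3: best P0=NH0 P1=- P2=NH0
Op 4: best P0=NH0 P1=- P2=NH4
Op 5: best P0=- P1=- P2=NH4
Op 6: best P0=- P1=NH1 P2=NH4
Op 7: best P0=- P1=NH1 P2=NH4

Answer: P0:- P1:NH1 P2:NH4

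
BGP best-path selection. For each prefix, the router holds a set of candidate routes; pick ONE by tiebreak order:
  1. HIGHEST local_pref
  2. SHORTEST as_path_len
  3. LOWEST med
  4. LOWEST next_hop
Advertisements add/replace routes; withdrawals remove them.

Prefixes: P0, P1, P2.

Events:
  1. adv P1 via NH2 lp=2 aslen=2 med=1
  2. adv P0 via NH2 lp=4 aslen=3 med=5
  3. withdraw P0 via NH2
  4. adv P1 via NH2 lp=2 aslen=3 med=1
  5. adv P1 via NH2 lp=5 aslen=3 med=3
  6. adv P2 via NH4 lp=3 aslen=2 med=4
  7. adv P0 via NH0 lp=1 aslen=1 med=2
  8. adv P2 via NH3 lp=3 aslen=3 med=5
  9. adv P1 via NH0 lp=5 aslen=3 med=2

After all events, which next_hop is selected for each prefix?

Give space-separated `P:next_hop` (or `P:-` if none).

Answer: P0:NH0 P1:NH0 P2:NH4

Derivation:
Op 1: best P0=- P1=NH2 P2=-
Op 2: best P0=NH2 P1=NH2 P2=-
Op 3: best P0=- P1=NH2 P2=-
Op 4: best P0=- P1=NH2 P2=-
Op 5: best P0=- P1=NH2 P2=-
Op 6: best P0=- P1=NH2 P2=NH4
Op 7: best P0=NH0 P1=NH2 P2=NH4
Op 8: best P0=NH0 P1=NH2 P2=NH4
Op 9: best P0=NH0 P1=NH0 P2=NH4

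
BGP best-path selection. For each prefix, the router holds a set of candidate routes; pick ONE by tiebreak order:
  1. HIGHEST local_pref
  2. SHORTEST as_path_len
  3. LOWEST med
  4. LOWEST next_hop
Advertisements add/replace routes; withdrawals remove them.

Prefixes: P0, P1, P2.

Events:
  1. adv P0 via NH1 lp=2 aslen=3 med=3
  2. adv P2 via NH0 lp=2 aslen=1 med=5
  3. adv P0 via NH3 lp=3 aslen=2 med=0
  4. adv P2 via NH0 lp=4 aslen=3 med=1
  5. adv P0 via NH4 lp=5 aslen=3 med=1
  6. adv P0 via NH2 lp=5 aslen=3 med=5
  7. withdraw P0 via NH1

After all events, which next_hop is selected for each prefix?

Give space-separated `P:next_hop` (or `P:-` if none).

Op 1: best P0=NH1 P1=- P2=-
Op 2: best P0=NH1 P1=- P2=NH0
Op 3: best P0=NH3 P1=- P2=NH0
Op 4: best P0=NH3 P1=- P2=NH0
Op 5: best P0=NH4 P1=- P2=NH0
Op 6: best P0=NH4 P1=- P2=NH0
Op 7: best P0=NH4 P1=- P2=NH0

Answer: P0:NH4 P1:- P2:NH0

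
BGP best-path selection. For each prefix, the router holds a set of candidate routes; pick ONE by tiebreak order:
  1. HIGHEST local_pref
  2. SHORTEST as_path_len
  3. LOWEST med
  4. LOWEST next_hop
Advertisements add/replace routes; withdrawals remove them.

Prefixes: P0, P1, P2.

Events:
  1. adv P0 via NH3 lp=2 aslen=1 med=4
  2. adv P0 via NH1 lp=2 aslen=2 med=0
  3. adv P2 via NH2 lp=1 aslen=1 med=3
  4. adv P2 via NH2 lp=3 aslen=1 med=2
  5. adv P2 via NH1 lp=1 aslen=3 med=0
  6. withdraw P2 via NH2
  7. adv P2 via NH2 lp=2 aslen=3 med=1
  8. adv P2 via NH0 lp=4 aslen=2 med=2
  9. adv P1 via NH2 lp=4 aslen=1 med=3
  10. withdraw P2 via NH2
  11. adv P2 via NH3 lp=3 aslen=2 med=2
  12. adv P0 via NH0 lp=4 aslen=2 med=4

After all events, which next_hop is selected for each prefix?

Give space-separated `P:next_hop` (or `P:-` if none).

Op 1: best P0=NH3 P1=- P2=-
Op 2: best P0=NH3 P1=- P2=-
Op 3: best P0=NH3 P1=- P2=NH2
Op 4: best P0=NH3 P1=- P2=NH2
Op 5: best P0=NH3 P1=- P2=NH2
Op 6: best P0=NH3 P1=- P2=NH1
Op 7: best P0=NH3 P1=- P2=NH2
Op 8: best P0=NH3 P1=- P2=NH0
Op 9: best P0=NH3 P1=NH2 P2=NH0
Op 10: best P0=NH3 P1=NH2 P2=NH0
Op 11: best P0=NH3 P1=NH2 P2=NH0
Op 12: best P0=NH0 P1=NH2 P2=NH0

Answer: P0:NH0 P1:NH2 P2:NH0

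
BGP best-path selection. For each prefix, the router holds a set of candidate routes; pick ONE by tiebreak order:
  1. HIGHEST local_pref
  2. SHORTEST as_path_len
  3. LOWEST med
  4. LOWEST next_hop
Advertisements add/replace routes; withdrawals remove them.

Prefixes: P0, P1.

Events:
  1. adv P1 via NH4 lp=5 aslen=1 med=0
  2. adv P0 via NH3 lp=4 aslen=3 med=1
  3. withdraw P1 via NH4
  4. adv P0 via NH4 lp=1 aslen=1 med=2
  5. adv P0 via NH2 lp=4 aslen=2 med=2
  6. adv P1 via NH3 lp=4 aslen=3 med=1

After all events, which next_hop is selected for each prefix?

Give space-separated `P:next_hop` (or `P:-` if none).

Op 1: best P0=- P1=NH4
Op 2: best P0=NH3 P1=NH4
Op 3: best P0=NH3 P1=-
Op 4: best P0=NH3 P1=-
Op 5: best P0=NH2 P1=-
Op 6: best P0=NH2 P1=NH3

Answer: P0:NH2 P1:NH3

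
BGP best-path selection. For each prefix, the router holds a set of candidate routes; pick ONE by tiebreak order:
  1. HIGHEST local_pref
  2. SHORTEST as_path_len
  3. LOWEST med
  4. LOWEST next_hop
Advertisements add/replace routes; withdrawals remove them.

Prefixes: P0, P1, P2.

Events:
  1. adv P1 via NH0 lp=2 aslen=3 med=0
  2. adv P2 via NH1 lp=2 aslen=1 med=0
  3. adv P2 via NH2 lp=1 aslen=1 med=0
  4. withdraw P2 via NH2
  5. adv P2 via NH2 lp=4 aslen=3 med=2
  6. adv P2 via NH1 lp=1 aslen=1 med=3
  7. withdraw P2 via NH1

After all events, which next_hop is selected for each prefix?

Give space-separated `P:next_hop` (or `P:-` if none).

Answer: P0:- P1:NH0 P2:NH2

Derivation:
Op 1: best P0=- P1=NH0 P2=-
Op 2: best P0=- P1=NH0 P2=NH1
Op 3: best P0=- P1=NH0 P2=NH1
Op 4: best P0=- P1=NH0 P2=NH1
Op 5: best P0=- P1=NH0 P2=NH2
Op 6: best P0=- P1=NH0 P2=NH2
Op 7: best P0=- P1=NH0 P2=NH2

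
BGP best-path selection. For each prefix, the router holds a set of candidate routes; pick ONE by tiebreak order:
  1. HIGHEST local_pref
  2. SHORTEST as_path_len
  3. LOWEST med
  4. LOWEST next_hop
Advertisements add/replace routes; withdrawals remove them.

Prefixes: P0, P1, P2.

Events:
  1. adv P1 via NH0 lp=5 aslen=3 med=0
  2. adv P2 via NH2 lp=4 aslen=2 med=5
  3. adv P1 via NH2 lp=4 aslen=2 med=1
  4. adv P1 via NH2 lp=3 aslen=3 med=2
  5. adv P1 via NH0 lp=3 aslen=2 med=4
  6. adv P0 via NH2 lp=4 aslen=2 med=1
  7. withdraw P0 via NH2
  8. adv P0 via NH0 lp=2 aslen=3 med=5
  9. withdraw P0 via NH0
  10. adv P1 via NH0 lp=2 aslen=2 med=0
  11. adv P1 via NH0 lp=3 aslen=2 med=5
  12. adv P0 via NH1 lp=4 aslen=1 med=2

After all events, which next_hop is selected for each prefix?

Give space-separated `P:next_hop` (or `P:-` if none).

Answer: P0:NH1 P1:NH0 P2:NH2

Derivation:
Op 1: best P0=- P1=NH0 P2=-
Op 2: best P0=- P1=NH0 P2=NH2
Op 3: best P0=- P1=NH0 P2=NH2
Op 4: best P0=- P1=NH0 P2=NH2
Op 5: best P0=- P1=NH0 P2=NH2
Op 6: best P0=NH2 P1=NH0 P2=NH2
Op 7: best P0=- P1=NH0 P2=NH2
Op 8: best P0=NH0 P1=NH0 P2=NH2
Op 9: best P0=- P1=NH0 P2=NH2
Op 10: best P0=- P1=NH2 P2=NH2
Op 11: best P0=- P1=NH0 P2=NH2
Op 12: best P0=NH1 P1=NH0 P2=NH2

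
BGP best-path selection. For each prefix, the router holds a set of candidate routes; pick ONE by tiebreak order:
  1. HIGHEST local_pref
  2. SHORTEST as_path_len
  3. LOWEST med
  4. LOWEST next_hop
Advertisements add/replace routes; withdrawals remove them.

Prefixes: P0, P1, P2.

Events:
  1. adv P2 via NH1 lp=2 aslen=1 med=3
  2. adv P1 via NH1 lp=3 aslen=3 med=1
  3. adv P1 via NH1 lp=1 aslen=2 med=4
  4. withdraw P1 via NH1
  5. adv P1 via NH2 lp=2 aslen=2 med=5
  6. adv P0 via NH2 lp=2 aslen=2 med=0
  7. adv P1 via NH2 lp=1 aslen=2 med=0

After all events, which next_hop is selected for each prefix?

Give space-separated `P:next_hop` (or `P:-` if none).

Op 1: best P0=- P1=- P2=NH1
Op 2: best P0=- P1=NH1 P2=NH1
Op 3: best P0=- P1=NH1 P2=NH1
Op 4: best P0=- P1=- P2=NH1
Op 5: best P0=- P1=NH2 P2=NH1
Op 6: best P0=NH2 P1=NH2 P2=NH1
Op 7: best P0=NH2 P1=NH2 P2=NH1

Answer: P0:NH2 P1:NH2 P2:NH1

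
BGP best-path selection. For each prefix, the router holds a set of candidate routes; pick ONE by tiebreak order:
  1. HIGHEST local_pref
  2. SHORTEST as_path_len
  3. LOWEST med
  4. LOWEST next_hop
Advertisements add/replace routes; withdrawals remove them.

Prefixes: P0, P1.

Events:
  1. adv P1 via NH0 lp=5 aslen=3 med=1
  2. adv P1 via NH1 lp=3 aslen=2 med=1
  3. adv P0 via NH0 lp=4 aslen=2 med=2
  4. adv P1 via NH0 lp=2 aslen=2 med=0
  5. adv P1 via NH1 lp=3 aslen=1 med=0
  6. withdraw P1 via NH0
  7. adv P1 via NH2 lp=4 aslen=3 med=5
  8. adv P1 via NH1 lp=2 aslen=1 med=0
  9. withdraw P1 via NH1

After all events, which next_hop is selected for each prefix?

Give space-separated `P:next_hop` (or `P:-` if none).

Answer: P0:NH0 P1:NH2

Derivation:
Op 1: best P0=- P1=NH0
Op 2: best P0=- P1=NH0
Op 3: best P0=NH0 P1=NH0
Op 4: best P0=NH0 P1=NH1
Op 5: best P0=NH0 P1=NH1
Op 6: best P0=NH0 P1=NH1
Op 7: best P0=NH0 P1=NH2
Op 8: best P0=NH0 P1=NH2
Op 9: best P0=NH0 P1=NH2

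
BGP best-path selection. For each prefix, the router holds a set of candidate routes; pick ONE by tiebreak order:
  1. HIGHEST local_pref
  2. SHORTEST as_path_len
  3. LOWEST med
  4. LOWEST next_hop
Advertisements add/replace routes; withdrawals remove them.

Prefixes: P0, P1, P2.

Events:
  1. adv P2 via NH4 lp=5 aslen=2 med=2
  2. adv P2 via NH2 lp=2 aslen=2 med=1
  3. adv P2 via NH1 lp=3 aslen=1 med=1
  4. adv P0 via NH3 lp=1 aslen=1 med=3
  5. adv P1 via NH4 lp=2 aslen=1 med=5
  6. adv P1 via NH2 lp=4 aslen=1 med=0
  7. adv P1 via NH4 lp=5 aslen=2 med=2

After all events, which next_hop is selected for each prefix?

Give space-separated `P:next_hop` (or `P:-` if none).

Answer: P0:NH3 P1:NH4 P2:NH4

Derivation:
Op 1: best P0=- P1=- P2=NH4
Op 2: best P0=- P1=- P2=NH4
Op 3: best P0=- P1=- P2=NH4
Op 4: best P0=NH3 P1=- P2=NH4
Op 5: best P0=NH3 P1=NH4 P2=NH4
Op 6: best P0=NH3 P1=NH2 P2=NH4
Op 7: best P0=NH3 P1=NH4 P2=NH4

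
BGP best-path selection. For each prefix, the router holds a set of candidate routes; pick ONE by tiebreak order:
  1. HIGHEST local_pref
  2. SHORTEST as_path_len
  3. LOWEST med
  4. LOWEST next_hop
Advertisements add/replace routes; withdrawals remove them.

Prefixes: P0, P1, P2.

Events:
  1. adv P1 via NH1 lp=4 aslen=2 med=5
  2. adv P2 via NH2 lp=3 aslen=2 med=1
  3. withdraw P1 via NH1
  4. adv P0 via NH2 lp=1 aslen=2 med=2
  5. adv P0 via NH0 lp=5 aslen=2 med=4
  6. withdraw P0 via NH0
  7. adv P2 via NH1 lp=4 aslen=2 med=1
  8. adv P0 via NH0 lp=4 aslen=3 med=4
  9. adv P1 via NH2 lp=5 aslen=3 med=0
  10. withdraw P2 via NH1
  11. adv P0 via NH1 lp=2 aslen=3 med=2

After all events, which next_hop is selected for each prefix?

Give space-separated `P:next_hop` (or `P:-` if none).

Op 1: best P0=- P1=NH1 P2=-
Op 2: best P0=- P1=NH1 P2=NH2
Op 3: best P0=- P1=- P2=NH2
Op 4: best P0=NH2 P1=- P2=NH2
Op 5: best P0=NH0 P1=- P2=NH2
Op 6: best P0=NH2 P1=- P2=NH2
Op 7: best P0=NH2 P1=- P2=NH1
Op 8: best P0=NH0 P1=- P2=NH1
Op 9: best P0=NH0 P1=NH2 P2=NH1
Op 10: best P0=NH0 P1=NH2 P2=NH2
Op 11: best P0=NH0 P1=NH2 P2=NH2

Answer: P0:NH0 P1:NH2 P2:NH2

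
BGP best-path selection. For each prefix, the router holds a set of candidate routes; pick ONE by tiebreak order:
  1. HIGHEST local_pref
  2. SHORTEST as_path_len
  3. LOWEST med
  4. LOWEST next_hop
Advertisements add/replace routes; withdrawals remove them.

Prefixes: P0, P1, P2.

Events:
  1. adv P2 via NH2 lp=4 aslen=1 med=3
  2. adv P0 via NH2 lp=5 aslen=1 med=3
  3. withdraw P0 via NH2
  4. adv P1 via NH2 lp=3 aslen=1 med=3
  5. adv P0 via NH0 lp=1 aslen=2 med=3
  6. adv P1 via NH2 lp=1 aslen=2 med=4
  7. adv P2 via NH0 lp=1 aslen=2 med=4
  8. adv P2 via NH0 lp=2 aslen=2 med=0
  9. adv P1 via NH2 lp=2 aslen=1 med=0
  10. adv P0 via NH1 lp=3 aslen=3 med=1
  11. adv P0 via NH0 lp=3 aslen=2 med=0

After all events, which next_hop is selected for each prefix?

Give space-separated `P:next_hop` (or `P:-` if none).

Answer: P0:NH0 P1:NH2 P2:NH2

Derivation:
Op 1: best P0=- P1=- P2=NH2
Op 2: best P0=NH2 P1=- P2=NH2
Op 3: best P0=- P1=- P2=NH2
Op 4: best P0=- P1=NH2 P2=NH2
Op 5: best P0=NH0 P1=NH2 P2=NH2
Op 6: best P0=NH0 P1=NH2 P2=NH2
Op 7: best P0=NH0 P1=NH2 P2=NH2
Op 8: best P0=NH0 P1=NH2 P2=NH2
Op 9: best P0=NH0 P1=NH2 P2=NH2
Op 10: best P0=NH1 P1=NH2 P2=NH2
Op 11: best P0=NH0 P1=NH2 P2=NH2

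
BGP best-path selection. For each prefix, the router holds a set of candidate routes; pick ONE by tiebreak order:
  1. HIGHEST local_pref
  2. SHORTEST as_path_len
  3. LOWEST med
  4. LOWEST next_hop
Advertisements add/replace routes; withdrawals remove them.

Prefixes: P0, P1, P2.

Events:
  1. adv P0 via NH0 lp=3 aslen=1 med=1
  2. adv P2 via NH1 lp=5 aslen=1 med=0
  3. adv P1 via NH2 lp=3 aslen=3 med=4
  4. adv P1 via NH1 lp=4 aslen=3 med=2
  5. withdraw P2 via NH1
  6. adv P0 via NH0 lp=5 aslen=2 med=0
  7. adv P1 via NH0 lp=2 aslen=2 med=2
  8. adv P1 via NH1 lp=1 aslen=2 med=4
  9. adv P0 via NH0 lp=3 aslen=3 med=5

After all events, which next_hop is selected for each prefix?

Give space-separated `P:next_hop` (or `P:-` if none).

Answer: P0:NH0 P1:NH2 P2:-

Derivation:
Op 1: best P0=NH0 P1=- P2=-
Op 2: best P0=NH0 P1=- P2=NH1
Op 3: best P0=NH0 P1=NH2 P2=NH1
Op 4: best P0=NH0 P1=NH1 P2=NH1
Op 5: best P0=NH0 P1=NH1 P2=-
Op 6: best P0=NH0 P1=NH1 P2=-
Op 7: best P0=NH0 P1=NH1 P2=-
Op 8: best P0=NH0 P1=NH2 P2=-
Op 9: best P0=NH0 P1=NH2 P2=-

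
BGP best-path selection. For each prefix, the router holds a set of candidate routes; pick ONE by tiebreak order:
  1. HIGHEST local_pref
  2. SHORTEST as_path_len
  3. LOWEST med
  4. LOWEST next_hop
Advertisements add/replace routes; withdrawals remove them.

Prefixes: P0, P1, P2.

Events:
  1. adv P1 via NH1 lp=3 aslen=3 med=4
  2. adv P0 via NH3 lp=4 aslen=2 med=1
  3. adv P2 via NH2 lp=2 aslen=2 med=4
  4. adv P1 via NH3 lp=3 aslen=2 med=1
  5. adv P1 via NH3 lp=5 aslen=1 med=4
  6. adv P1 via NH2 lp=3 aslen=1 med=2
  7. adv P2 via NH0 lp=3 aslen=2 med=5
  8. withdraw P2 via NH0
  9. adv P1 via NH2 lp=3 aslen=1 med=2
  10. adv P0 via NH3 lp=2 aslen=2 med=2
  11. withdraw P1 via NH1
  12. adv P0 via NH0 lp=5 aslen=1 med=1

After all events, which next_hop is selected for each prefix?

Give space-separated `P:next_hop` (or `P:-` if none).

Answer: P0:NH0 P1:NH3 P2:NH2

Derivation:
Op 1: best P0=- P1=NH1 P2=-
Op 2: best P0=NH3 P1=NH1 P2=-
Op 3: best P0=NH3 P1=NH1 P2=NH2
Op 4: best P0=NH3 P1=NH3 P2=NH2
Op 5: best P0=NH3 P1=NH3 P2=NH2
Op 6: best P0=NH3 P1=NH3 P2=NH2
Op 7: best P0=NH3 P1=NH3 P2=NH0
Op 8: best P0=NH3 P1=NH3 P2=NH2
Op 9: best P0=NH3 P1=NH3 P2=NH2
Op 10: best P0=NH3 P1=NH3 P2=NH2
Op 11: best P0=NH3 P1=NH3 P2=NH2
Op 12: best P0=NH0 P1=NH3 P2=NH2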